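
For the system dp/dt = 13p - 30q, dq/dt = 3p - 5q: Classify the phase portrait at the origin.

unstable spiral

A = [[13,-30],[3,-5]]; det(A-λI) = λ^2 - 8λ + 25.
λ = 4 ± 3i: positive real part.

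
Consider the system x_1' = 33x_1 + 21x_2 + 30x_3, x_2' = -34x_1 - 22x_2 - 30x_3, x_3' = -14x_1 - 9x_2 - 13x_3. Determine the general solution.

x_1(t) = -2c_1e^(-3t) + 3c_2e^(-t) + 3c_3e^(2t), x_2(t) = 2c_1e^(-3t) - 2c_2e^(-t) - 3c_3e^(2t), x_3(t) = c_1e^(-3t) - 2c_2e^(-t) - c_3e^(2t)

Coefficient matrix A = [[33, 21, 30], [-34, -22, -30], [-14, -9, -13]].
det(A - λI) = 0 gives eigenvalues λ = -3, -1, 2.
For λ=-3: eigenvector (-2,2,1).
For λ=-1: eigenvector (3,-2,-2).
For λ=2: eigenvector (3,-3,-1).
General solution: c_1e^(-3t)(-2,2,1) + c_2e^(-t)(3,-2,-2) + c_3e^(2t)(3,-3,-1).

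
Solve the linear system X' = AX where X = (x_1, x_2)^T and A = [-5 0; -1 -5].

x_1(t) = -C_2e^(-5t), x_2(t) = C_1e^(-5t) + C_2te^(-5t) + 2C_2e^(-5t)

Coefficient matrix A = [[-5, 0], [-1, -5]].
Characteristic polynomial det(A - λI) = λ^2 + 10λ + 25 = 0.
Single eigenvalue λ = -5 with algebraic multiplicity 2.
Eigenvector v = (0,1); generalized eigenvector w with (A-λI)w=v is (-1,2).
General solution: e^(-5t)[C_1·v + C_2·(t·v + w)].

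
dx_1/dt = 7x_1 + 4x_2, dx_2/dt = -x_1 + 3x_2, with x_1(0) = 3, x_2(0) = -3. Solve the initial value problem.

x_1(t) = -6te^(5t) + 3e^(5t), x_2(t) = 3te^(5t) - 3e^(5t)

Coefficient matrix A = [[7, 4], [-1, 3]].
Characteristic polynomial det(A - λI) = λ^2 - 10λ + 25 = 0.
Single eigenvalue λ = 5 with algebraic multiplicity 2.
Eigenvector v = (2,-1); generalized eigenvector w with (A-λI)w=v is (-3,2).
General solution: e^(5t)[c_1·v + c_2·(t·v + w)].
Applying x_1(0)=3, x_2(0)=-3 gives c_1=-3, c_2=-3.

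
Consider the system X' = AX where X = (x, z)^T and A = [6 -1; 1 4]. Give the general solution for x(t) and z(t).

x(t) = -C_1e^(5t) - C_2te^(5t) + C_2e^(5t), z(t) = -C_1e^(5t) - C_2te^(5t) + 2C_2e^(5t)

Coefficient matrix A = [[6, -1], [1, 4]].
Characteristic polynomial det(A - λI) = λ^2 - 10λ + 25 = 0.
Single eigenvalue λ = 5 with algebraic multiplicity 2.
Eigenvector v = (-1,-1); generalized eigenvector w with (A-λI)w=v is (1,2).
General solution: e^(5t)[C_1·v + C_2·(t·v + w)].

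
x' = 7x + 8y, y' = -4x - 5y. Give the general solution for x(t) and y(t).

x(t) = -K_1e^(-t) - 2K_2e^(3t), y(t) = K_1e^(-t) + K_2e^(3t)

Coefficient matrix A = [[7, 8], [-4, -5]].
Characteristic polynomial det(A - λI) = λ^2 - 2λ - 3 = 0.
Eigenvalues λ = -1, 3.
For λ=-1: (A-λI) row 1 is [8, 8], so an eigenvector is (-1, 1).
For λ=3: (A-λI) row 1 is [4, 8], so an eigenvector is (-2, 1).
General solution: K_1e^(-t)(-1,1) + K_2e^(3t)(-2,1).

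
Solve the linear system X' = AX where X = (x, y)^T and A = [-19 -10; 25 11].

x(t) = -K_1e^(-4t)sin(5t) + K_1e^(-4t)cos(5t) + K_2e^(-4t)sin(5t) + K_2e^(-4t)cos(5t), y(t) = 2K_1e^(-4t)sin(5t) - K_1e^(-4t)cos(5t) - K_2e^(-4t)sin(5t) - 2K_2e^(-4t)cos(5t)

Coefficient matrix A = [[-19, -10], [25, 11]].
Characteristic polynomial det(A - λI) = λ^2 + 8λ + 41 = 0.
Eigenvalues λ = -4 ± 5i (complex conjugate pair).
For λ=-4+5i: an eigenvector is (1,-1) - i(-1,2) = (1 + i, -1 - 2i).
A real fundamental pair from Re and Im of e^((-4+5i)t)v: X_1 = e^(-4t)(cos(5t)·(1,-1) + sin(5t)·(-1,2)), X_2 = e^(-4t)(sin(5t)·(1,-1) - cos(5t)·(-1,2)).
General solution: K_1X_1 + K_2X_2.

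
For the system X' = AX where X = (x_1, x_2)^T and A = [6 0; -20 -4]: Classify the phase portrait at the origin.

A = [[6,0],[-20,-4]]; det(A-λI) = λ^2 - 2λ - 24.
λ = 6, -4: opposite signs.

saddle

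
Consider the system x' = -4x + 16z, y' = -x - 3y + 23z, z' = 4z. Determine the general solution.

x(t) = C_2e^(-4t) + 2C_3e^(4t), y(t) = C_1e^(-3t) + C_2e^(-4t) + 3C_3e^(4t), z(t) = C_3e^(4t)

Coefficient matrix A = [[-4, 0, 16], [-1, -3, 23], [0, 0, 4]].
det(A - λI) = 0 gives eigenvalues λ = -3, -4, 4.
For λ=-3: eigenvector (0,1,0).
For λ=-4: eigenvector (1,1,0).
For λ=4: eigenvector (2,3,1).
General solution: C_1e^(-3t)(0,1,0) + C_2e^(-4t)(1,1,0) + C_3e^(4t)(2,3,1).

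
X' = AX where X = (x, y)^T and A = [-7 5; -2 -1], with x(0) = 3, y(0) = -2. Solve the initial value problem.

Coefficient matrix A = [[-7, 5], [-2, -1]].
Characteristic polynomial det(A - λI) = λ^2 + 8λ + 17 = 0.
Eigenvalues λ = -4 ± i (complex conjugate pair).
For λ=-4+i: an eigenvector is (1,1) - i(2,1) = (1 - 2i, 1 - i).
A real fundamental pair from Re and Im of e^((-4+i)t)v: X_1 = e^(-4t)(cos(t)·(1,1) + sin(t)·(2,1)), X_2 = e^(-4t)(sin(t)·(1,1) - cos(t)·(2,1)).
General solution: c_1X_1 + c_2X_2.
Applying x(0)=3, y(0)=-2 gives c_1=-7, c_2=-5.

x(t) = -19e^(-4t)sin(t) + 3e^(-4t)cos(t), y(t) = -12e^(-4t)sin(t) - 2e^(-4t)cos(t)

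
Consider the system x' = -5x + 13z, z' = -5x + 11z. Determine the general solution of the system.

x(t) = 3C_1e^(3t)sin(t) - 2C_1e^(3t)cos(t) - 2C_2e^(3t)sin(t) - 3C_2e^(3t)cos(t), z(t) = 2C_1e^(3t)sin(t) - C_1e^(3t)cos(t) - C_2e^(3t)sin(t) - 2C_2e^(3t)cos(t)

Coefficient matrix A = [[-5, 13], [-5, 11]].
Characteristic polynomial det(A - λI) = λ^2 - 6λ + 10 = 0.
Eigenvalues λ = 3 ± i (complex conjugate pair).
For λ=3+i: an eigenvector is (-2,-1) - i(3,2) = (-2 - 3i, -1 - 2i).
A real fundamental pair from Re and Im of e^((3+i)t)v: X_1 = e^(3t)(cos(t)·(-2,-1) + sin(t)·(3,2)), X_2 = e^(3t)(sin(t)·(-2,-1) - cos(t)·(3,2)).
General solution: C_1X_1 + C_2X_2.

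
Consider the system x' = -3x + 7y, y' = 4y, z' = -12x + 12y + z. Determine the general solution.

Coefficient matrix A = [[-3, 7, 0], [0, 4, 0], [-12, 12, 1]].
det(A - λI) = 0 gives eigenvalues λ = -3, 4, 1.
For λ=-3: eigenvector (1,0,3).
For λ=4: eigenvector (1,1,0).
For λ=1: eigenvector (0,0,1).
General solution: C_1e^(-3t)(1,0,3) + C_2e^(4t)(1,1,0) + C_3e^(t)(0,0,1).

x(t) = C_1e^(-3t) + C_2e^(4t), y(t) = C_2e^(4t), z(t) = 3C_1e^(-3t) + C_3e^(t)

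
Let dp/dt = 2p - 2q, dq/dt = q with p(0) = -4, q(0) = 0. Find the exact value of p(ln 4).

-64

A = [[2,-2],[0,1]]; eigenvalues λ = 2, 1.
Eigenvectors: (1,0) for λ=2, (-2,-1) for λ=1.
From the initial condition, c_1 = -4, c_2 = 0.
p(ln 4) = (-4)(4^2)(1) + (0)(4^1)(-2) = -64.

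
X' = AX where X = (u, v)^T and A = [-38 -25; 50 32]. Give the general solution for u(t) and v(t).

Coefficient matrix A = [[-38, -25], [50, 32]].
Characteristic polynomial det(A - λI) = λ^2 + 6λ + 34 = 0.
Eigenvalues λ = -3 ± 5i (complex conjugate pair).
For λ=-3+5i: an eigenvector is (-1,1) - i(2,-3) = (-1 - 2i, 1 + 3i).
A real fundamental pair from Re and Im of e^((-3+5i)t)v: X_1 = e^(-3t)(cos(5t)·(-1,1) + sin(5t)·(2,-3)), X_2 = e^(-3t)(sin(5t)·(-1,1) - cos(5t)·(2,-3)).
General solution: c_1X_1 + c_2X_2.

u(t) = 2c_1e^(-3t)sin(5t) - c_1e^(-3t)cos(5t) - c_2e^(-3t)sin(5t) - 2c_2e^(-3t)cos(5t), v(t) = -3c_1e^(-3t)sin(5t) + c_1e^(-3t)cos(5t) + c_2e^(-3t)sin(5t) + 3c_2e^(-3t)cos(5t)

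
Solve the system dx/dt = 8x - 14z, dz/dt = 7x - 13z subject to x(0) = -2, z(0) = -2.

x(t) = -2e^(-6t), z(t) = -2e^(-6t)

Coefficient matrix A = [[8, -14], [7, -13]].
Characteristic polynomial det(A - λI) = λ^2 + 5λ - 6 = 0.
Eigenvalues λ = 1, -6.
For λ=1: (A-λI) row 1 is [7, -14], so an eigenvector is (2, 1).
For λ=-6: (A-λI) row 1 is [14, -14], so an eigenvector is (1, 1).
General solution: C_1e^(t)(2,1) + C_2e^(-6t)(1,1).
Applying x(0)=-2, z(0)=-2 gives C_1=0, C_2=-2.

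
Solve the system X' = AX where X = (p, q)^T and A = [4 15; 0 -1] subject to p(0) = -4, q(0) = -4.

Coefficient matrix A = [[4, 15], [0, -1]].
Characteristic polynomial det(A - λI) = λ^2 - 3λ - 4 = 0.
Eigenvalues λ = -1, 4.
For λ=-1: (A-λI) row 1 is [5, 15], so an eigenvector is (-3, 1).
For λ=4: (A-λI) row 1 is [0, 15], so an eigenvector is (-1, 0).
General solution: K_1e^(-t)(-3,1) + K_2e^(4t)(-1,0).
Applying p(0)=-4, q(0)=-4 gives K_1=-4, K_2=16.

p(t) = -16e^(4t) + 12e^(-t), q(t) = -4e^(-t)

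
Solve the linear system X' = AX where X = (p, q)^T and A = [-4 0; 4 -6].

Coefficient matrix A = [[-4, 0], [4, -6]].
Characteristic polynomial det(A - λI) = λ^2 + 10λ + 24 = 0.
Eigenvalues λ = -4, -6.
For λ=-4: (A-λI) row 2 is [4, -2], so an eigenvector is (1, 2).
For λ=-6: (A-λI) row 1 is [2, 0], so an eigenvector is (0, 1).
General solution: C_1e^(-4t)(1,2) + C_2e^(-6t)(0,1).

p(t) = C_1e^(-4t), q(t) = 2C_1e^(-4t) + C_2e^(-6t)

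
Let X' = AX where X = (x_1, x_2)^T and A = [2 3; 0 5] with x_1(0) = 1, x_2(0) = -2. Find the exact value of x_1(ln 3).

-459

A = [[2,3],[0,5]]; eigenvalues λ = 2, 5.
Eigenvectors: (1,0) for λ=2, (-1,-1) for λ=5.
From the initial condition, c_1 = 3, c_2 = 2.
x_1(ln 3) = (3)(3^2)(1) + (2)(3^5)(-1) = -459.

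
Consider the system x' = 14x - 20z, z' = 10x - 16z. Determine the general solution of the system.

x(t) = 2K_1e^(4t) - K_2e^(-6t), z(t) = K_1e^(4t) - K_2e^(-6t)

Coefficient matrix A = [[14, -20], [10, -16]].
Characteristic polynomial det(A - λI) = λ^2 + 2λ - 24 = 0.
Eigenvalues λ = 4, -6.
For λ=4: (A-λI) row 1 is [10, -20], so an eigenvector is (2, 1).
For λ=-6: (A-λI) row 1 is [20, -20], so an eigenvector is (-1, -1).
General solution: K_1e^(4t)(2,1) + K_2e^(-6t)(-1,-1).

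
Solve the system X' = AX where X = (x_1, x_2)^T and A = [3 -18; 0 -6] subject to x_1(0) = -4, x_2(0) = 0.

Coefficient matrix A = [[3, -18], [0, -6]].
Characteristic polynomial det(A - λI) = λ^2 + 3λ - 18 = 0.
Eigenvalues λ = 3, -6.
For λ=3: (A-λI) row 1 is [0, -18], so an eigenvector is (-1, 0).
For λ=-6: (A-λI) row 1 is [9, -18], so an eigenvector is (2, 1).
General solution: c_1e^(3t)(-1,0) + c_2e^(-6t)(2,1).
Applying x_1(0)=-4, x_2(0)=0 gives c_1=4, c_2=0.

x_1(t) = -4e^(3t), x_2(t) = 0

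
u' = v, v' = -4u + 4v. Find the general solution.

u(t) = K_1e^(2t) + K_2te^(2t), v(t) = 2K_1e^(2t) + 2K_2te^(2t) + K_2e^(2t)

Coefficient matrix A = [[0, 1], [-4, 4]].
Characteristic polynomial det(A - λI) = λ^2 - 4λ + 4 = 0.
Single eigenvalue λ = 2 with algebraic multiplicity 2.
Eigenvector v = (1,2); generalized eigenvector w with (A-λI)w=v is (0,1).
General solution: e^(2t)[K_1·v + K_2·(t·v + w)].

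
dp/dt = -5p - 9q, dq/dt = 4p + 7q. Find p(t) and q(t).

p(t) = 3C_1e^(t) + 3C_2te^(t) - 2C_2e^(t), q(t) = -2C_1e^(t) - 2C_2te^(t) + C_2e^(t)

Coefficient matrix A = [[-5, -9], [4, 7]].
Characteristic polynomial det(A - λI) = λ^2 - 2λ + 1 = 0.
Single eigenvalue λ = 1 with algebraic multiplicity 2.
Eigenvector v = (3,-2); generalized eigenvector w with (A-λI)w=v is (-2,1).
General solution: e^(t)[C_1·v + C_2·(t·v + w)].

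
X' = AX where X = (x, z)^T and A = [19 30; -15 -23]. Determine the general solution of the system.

x(t) = -3K_1e^(-2t)sin(3t) + K_1e^(-2t)cos(3t) + K_2e^(-2t)sin(3t) + 3K_2e^(-2t)cos(3t), z(t) = 2K_1e^(-2t)sin(3t) - K_1e^(-2t)cos(3t) - K_2e^(-2t)sin(3t) - 2K_2e^(-2t)cos(3t)

Coefficient matrix A = [[19, 30], [-15, -23]].
Characteristic polynomial det(A - λI) = λ^2 + 4λ + 13 = 0.
Eigenvalues λ = -2 ± 3i (complex conjugate pair).
For λ=-2+3i: an eigenvector is (1,-1) - i(-3,2) = (1 + 3i, -1 - 2i).
A real fundamental pair from Re and Im of e^((-2+3i)t)v: X_1 = e^(-2t)(cos(3t)·(1,-1) + sin(3t)·(-3,2)), X_2 = e^(-2t)(sin(3t)·(1,-1) - cos(3t)·(-3,2)).
General solution: K_1X_1 + K_2X_2.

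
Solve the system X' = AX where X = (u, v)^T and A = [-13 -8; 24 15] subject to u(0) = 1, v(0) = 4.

Coefficient matrix A = [[-13, -8], [24, 15]].
Characteristic polynomial det(A - λI) = λ^2 - 2λ - 3 = 0.
Eigenvalues λ = -1, 3.
For λ=-1: (A-λI) row 1 is [-12, -8], so an eigenvector is (2, -3).
For λ=3: (A-λI) row 1 is [-16, -8], so an eigenvector is (-1, 2).
General solution: K_1e^(-t)(2,-3) + K_2e^(3t)(-1,2).
Applying u(0)=1, v(0)=4 gives K_1=6, K_2=11.

u(t) = -11e^(3t) + 12e^(-t), v(t) = 22e^(3t) - 18e^(-t)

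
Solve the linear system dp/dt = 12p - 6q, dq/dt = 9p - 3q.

p(t) = K_1e^(6t) + 2K_2e^(3t), q(t) = K_1e^(6t) + 3K_2e^(3t)

Coefficient matrix A = [[12, -6], [9, -3]].
Characteristic polynomial det(A - λI) = λ^2 - 9λ + 18 = 0.
Eigenvalues λ = 6, 3.
For λ=6: (A-λI) row 1 is [6, -6], so an eigenvector is (1, 1).
For λ=3: (A-λI) row 1 is [9, -6], so an eigenvector is (2, 3).
General solution: K_1e^(6t)(1,1) + K_2e^(3t)(2,3).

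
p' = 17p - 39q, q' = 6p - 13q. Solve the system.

Coefficient matrix A = [[17, -39], [6, -13]].
Characteristic polynomial det(A - λI) = λ^2 - 4λ + 13 = 0.
Eigenvalues λ = 2 ± 3i (complex conjugate pair).
For λ=2+3i: an eigenvector is (3,1) - i(2,1) = (3 - 2i, 1 - i).
A real fundamental pair from Re and Im of e^((2+3i)t)v: X_1 = e^(2t)(cos(3t)·(3,1) + sin(3t)·(2,1)), X_2 = e^(2t)(sin(3t)·(3,1) - cos(3t)·(2,1)).
General solution: c_1X_1 + c_2X_2.

p(t) = 2c_1e^(2t)sin(3t) + 3c_1e^(2t)cos(3t) + 3c_2e^(2t)sin(3t) - 2c_2e^(2t)cos(3t), q(t) = c_1e^(2t)sin(3t) + c_1e^(2t)cos(3t) + c_2e^(2t)sin(3t) - c_2e^(2t)cos(3t)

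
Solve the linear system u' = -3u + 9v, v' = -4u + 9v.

Coefficient matrix A = [[-3, 9], [-4, 9]].
Characteristic polynomial det(A - λI) = λ^2 - 6λ + 9 = 0.
Single eigenvalue λ = 3 with algebraic multiplicity 2.
Eigenvector v = (3,2); generalized eigenvector w with (A-λI)w=v is (-2,-1).
General solution: e^(3t)[c_1·v + c_2·(t·v + w)].

u(t) = 3c_1e^(3t) + 3c_2te^(3t) - 2c_2e^(3t), v(t) = 2c_1e^(3t) + 2c_2te^(3t) - c_2e^(3t)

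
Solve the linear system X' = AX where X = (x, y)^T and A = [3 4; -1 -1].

x(t) = -2C_1e^(t) - 2C_2te^(t) + 3C_2e^(t), y(t) = C_1e^(t) + C_2te^(t) - 2C_2e^(t)

Coefficient matrix A = [[3, 4], [-1, -1]].
Characteristic polynomial det(A - λI) = λ^2 - 2λ + 1 = 0.
Single eigenvalue λ = 1 with algebraic multiplicity 2.
Eigenvector v = (-2,1); generalized eigenvector w with (A-λI)w=v is (3,-2).
General solution: e^(t)[C_1·v + C_2·(t·v + w)].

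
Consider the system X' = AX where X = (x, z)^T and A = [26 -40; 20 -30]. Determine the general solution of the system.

x(t) = c_1e^(-2t)sin(4t) + 3c_1e^(-2t)cos(4t) + 3c_2e^(-2t)sin(4t) - c_2e^(-2t)cos(4t), z(t) = c_1e^(-2t)sin(4t) + 2c_1e^(-2t)cos(4t) + 2c_2e^(-2t)sin(4t) - c_2e^(-2t)cos(4t)

Coefficient matrix A = [[26, -40], [20, -30]].
Characteristic polynomial det(A - λI) = λ^2 + 4λ + 20 = 0.
Eigenvalues λ = -2 ± 4i (complex conjugate pair).
For λ=-2+4i: an eigenvector is (3,2) - i(1,1) = (3 - i, 2 - i).
A real fundamental pair from Re and Im of e^((-2+4i)t)v: X_1 = e^(-2t)(cos(4t)·(3,2) + sin(4t)·(1,1)), X_2 = e^(-2t)(sin(4t)·(3,2) - cos(4t)·(1,1)).
General solution: c_1X_1 + c_2X_2.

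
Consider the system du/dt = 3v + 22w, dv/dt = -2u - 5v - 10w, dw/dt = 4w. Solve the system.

Coefficient matrix A = [[0, 3, 22], [-2, -5, -10], [0, 0, 4]].
det(A - λI) = 0 gives eigenvalues λ = -2, -3, 4.
For λ=-2: eigenvector (3,-2,0).
For λ=-3: eigenvector (-1,1,0).
For λ=4: eigenvector (4,-2,1).
General solution: K_1e^(-2t)(3,-2,0) + K_2e^(-3t)(-1,1,0) + K_3e^(4t)(4,-2,1).

u(t) = 3K_1e^(-2t) - K_2e^(-3t) + 4K_3e^(4t), v(t) = -2K_1e^(-2t) + K_2e^(-3t) - 2K_3e^(4t), w(t) = K_3e^(4t)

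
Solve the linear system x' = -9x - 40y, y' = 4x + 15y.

x(t) = 3c_1e^(3t)sin(4t) - c_1e^(3t)cos(4t) - c_2e^(3t)sin(4t) - 3c_2e^(3t)cos(4t), y(t) = -c_1e^(3t)sin(4t) + c_2e^(3t)cos(4t)

Coefficient matrix A = [[-9, -40], [4, 15]].
Characteristic polynomial det(A - λI) = λ^2 - 6λ + 25 = 0.
Eigenvalues λ = 3 ± 4i (complex conjugate pair).
For λ=3+4i: an eigenvector is (-1,0) - i(3,-1) = (-1 - 3i, 0 + i).
A real fundamental pair from Re and Im of e^((3+4i)t)v: X_1 = e^(3t)(cos(4t)·(-1,0) + sin(4t)·(3,-1)), X_2 = e^(3t)(sin(4t)·(-1,0) - cos(4t)·(3,-1)).
General solution: c_1X_1 + c_2X_2.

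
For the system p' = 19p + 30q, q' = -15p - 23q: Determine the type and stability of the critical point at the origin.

stable spiral

A = [[19,30],[-15,-23]]; det(A-λI) = λ^2 + 4λ + 13.
λ = -2 ± 3i: negative real part.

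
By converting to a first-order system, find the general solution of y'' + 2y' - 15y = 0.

y(t) = K_1e^(3t) + K_2e^(-5t)

Let x_1 = y, x_2 = y'. Then x_1' = x_2 and x_2' = 15x_1 - 2x_2.
A = [[0,1],[15,-2]]; det(A-λI) = λ^2 + 2λ - 15.
Eigenvalues λ = 3, -5 with eigenvectors (1,3), (1,-5).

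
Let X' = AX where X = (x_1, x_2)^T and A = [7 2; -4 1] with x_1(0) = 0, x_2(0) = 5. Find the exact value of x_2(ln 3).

A = [[7,2],[-4,1]]; eigenvalues λ = 3, 5.
Eigenvectors: (1,-2) for λ=3, (1,-1) for λ=5.
From the initial condition, c_1 = -5, c_2 = 5.
x_2(ln 3) = (-5)(3^3)(-2) + (5)(3^5)(-1) = -945.

-945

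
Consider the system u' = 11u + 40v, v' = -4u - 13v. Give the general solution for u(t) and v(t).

u(t) = 3K_1e^(-t)sin(4t) + K_1e^(-t)cos(4t) + K_2e^(-t)sin(4t) - 3K_2e^(-t)cos(4t), v(t) = -K_1e^(-t)sin(4t) + K_2e^(-t)cos(4t)

Coefficient matrix A = [[11, 40], [-4, -13]].
Characteristic polynomial det(A - λI) = λ^2 + 2λ + 17 = 0.
Eigenvalues λ = -1 ± 4i (complex conjugate pair).
For λ=-1+4i: an eigenvector is (1,0) - i(3,-1) = (1 - 3i, 0 + i).
A real fundamental pair from Re and Im of e^((-1+4i)t)v: X_1 = e^(-t)(cos(4t)·(1,0) + sin(4t)·(3,-1)), X_2 = e^(-t)(sin(4t)·(1,0) - cos(4t)·(3,-1)).
General solution: K_1X_1 + K_2X_2.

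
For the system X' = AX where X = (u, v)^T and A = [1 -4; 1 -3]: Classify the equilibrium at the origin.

A = [[1,-4],[1,-3]]; det(A-λI) = λ^2 + 2λ + 1.
repeated λ = -1 with a single eigenvector.

stable improper node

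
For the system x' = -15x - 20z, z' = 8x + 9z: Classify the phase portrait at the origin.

A = [[-15,-20],[8,9]]; det(A-λI) = λ^2 + 6λ + 25.
λ = -3 ± 4i: negative real part.

stable spiral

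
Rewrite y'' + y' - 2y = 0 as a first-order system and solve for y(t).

y(t) = K_1e^(-2t) + K_2e^(t)

Let x_1 = y, x_2 = y'. Then x_1' = x_2 and x_2' = 2x_1 - x_2.
A = [[0,1],[2,-1]]; det(A-λI) = λ^2 + λ - 2.
Eigenvalues λ = -2, 1 with eigenvectors (1,-2), (1,1).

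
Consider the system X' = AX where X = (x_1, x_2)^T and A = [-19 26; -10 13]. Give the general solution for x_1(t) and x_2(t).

Coefficient matrix A = [[-19, 26], [-10, 13]].
Characteristic polynomial det(A - λI) = λ^2 + 6λ + 13 = 0.
Eigenvalues λ = -3 ± 2i (complex conjugate pair).
For λ=-3+2i: an eigenvector is (3,2) - i(2,1) = (3 - 2i, 2 - i).
A real fundamental pair from Re and Im of e^((-3+2i)t)v: X_1 = e^(-3t)(cos(2t)·(3,2) + sin(2t)·(2,1)), X_2 = e^(-3t)(sin(2t)·(3,2) - cos(2t)·(2,1)).
General solution: c_1X_1 + c_2X_2.

x_1(t) = 2c_1e^(-3t)sin(2t) + 3c_1e^(-3t)cos(2t) + 3c_2e^(-3t)sin(2t) - 2c_2e^(-3t)cos(2t), x_2(t) = c_1e^(-3t)sin(2t) + 2c_1e^(-3t)cos(2t) + 2c_2e^(-3t)sin(2t) - c_2e^(-3t)cos(2t)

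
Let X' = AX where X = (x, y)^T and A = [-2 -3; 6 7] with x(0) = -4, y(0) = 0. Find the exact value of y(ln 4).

-2016

A = [[-2,-3],[6,7]]; eigenvalues λ = 1, 4.
Eigenvectors: (-1,1) for λ=1, (1,-2) for λ=4.
From the initial condition, c_1 = 8, c_2 = 4.
y(ln 4) = (8)(4^1)(1) + (4)(4^4)(-2) = -2016.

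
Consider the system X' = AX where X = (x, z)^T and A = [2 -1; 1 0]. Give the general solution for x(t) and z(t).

Coefficient matrix A = [[2, -1], [1, 0]].
Characteristic polynomial det(A - λI) = λ^2 - 2λ + 1 = 0.
Single eigenvalue λ = 1 with algebraic multiplicity 2.
Eigenvector v = (1,1); generalized eigenvector w with (A-λI)w=v is (-2,-3).
General solution: e^(t)[K_1·v + K_2·(t·v + w)].

x(t) = K_1e^(t) + K_2te^(t) - 2K_2e^(t), z(t) = K_1e^(t) + K_2te^(t) - 3K_2e^(t)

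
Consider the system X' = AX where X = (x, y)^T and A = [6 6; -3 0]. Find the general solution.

x(t) = K_1e^(3t)sin(3t) - K_1e^(3t)cos(3t) - K_2e^(3t)sin(3t) - K_2e^(3t)cos(3t), y(t) = K_1e^(3t)cos(3t) + K_2e^(3t)sin(3t)

Coefficient matrix A = [[6, 6], [-3, 0]].
Characteristic polynomial det(A - λI) = λ^2 - 6λ + 18 = 0.
Eigenvalues λ = 3 ± 3i (complex conjugate pair).
For λ=3+3i: an eigenvector is (-1,1) - i(1,0) = (-1 - i, 1).
A real fundamental pair from Re and Im of e^((3+3i)t)v: X_1 = e^(3t)(cos(3t)·(-1,1) + sin(3t)·(1,0)), X_2 = e^(3t)(sin(3t)·(-1,1) - cos(3t)·(1,0)).
General solution: K_1X_1 + K_2X_2.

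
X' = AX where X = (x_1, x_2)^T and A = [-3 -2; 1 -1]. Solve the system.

Coefficient matrix A = [[-3, -2], [1, -1]].
Characteristic polynomial det(A - λI) = λ^2 + 4λ + 5 = 0.
Eigenvalues λ = -2 ± i (complex conjugate pair).
For λ=-2+i: an eigenvector is (-1,0) - i(1,-1) = (-1 - i, 0 + i).
A real fundamental pair from Re and Im of e^((-2+i)t)v: X_1 = e^(-2t)(cos(t)·(-1,0) + sin(t)·(1,-1)), X_2 = e^(-2t)(sin(t)·(-1,0) - cos(t)·(1,-1)).
General solution: C_1X_1 + C_2X_2.

x_1(t) = C_1e^(-2t)sin(t) - C_1e^(-2t)cos(t) - C_2e^(-2t)sin(t) - C_2e^(-2t)cos(t), x_2(t) = -C_1e^(-2t)sin(t) + C_2e^(-2t)cos(t)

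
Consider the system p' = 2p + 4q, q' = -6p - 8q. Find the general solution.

p(t) = 2K_1e^(-4t) + K_2e^(-2t), q(t) = -3K_1e^(-4t) - K_2e^(-2t)

Coefficient matrix A = [[2, 4], [-6, -8]].
Characteristic polynomial det(A - λI) = λ^2 + 6λ + 8 = 0.
Eigenvalues λ = -4, -2.
For λ=-4: (A-λI) row 1 is [6, 4], so an eigenvector is (2, -3).
For λ=-2: (A-λI) row 1 is [4, 4], so an eigenvector is (1, -1).
General solution: K_1e^(-4t)(2,-3) + K_2e^(-2t)(1,-1).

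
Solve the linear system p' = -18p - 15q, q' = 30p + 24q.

Coefficient matrix A = [[-18, -15], [30, 24]].
Characteristic polynomial det(A - λI) = λ^2 - 6λ + 18 = 0.
Eigenvalues λ = 3 ± 3i (complex conjugate pair).
For λ=3+3i: an eigenvector is (2,-3) - i(1,-1) = (2 - i, -3 + i).
A real fundamental pair from Re and Im of e^((3+3i)t)v: X_1 = e^(3t)(cos(3t)·(2,-3) + sin(3t)·(1,-1)), X_2 = e^(3t)(sin(3t)·(2,-3) - cos(3t)·(1,-1)).
General solution: K_1X_1 + K_2X_2.

p(t) = K_1e^(3t)sin(3t) + 2K_1e^(3t)cos(3t) + 2K_2e^(3t)sin(3t) - K_2e^(3t)cos(3t), q(t) = -K_1e^(3t)sin(3t) - 3K_1e^(3t)cos(3t) - 3K_2e^(3t)sin(3t) + K_2e^(3t)cos(3t)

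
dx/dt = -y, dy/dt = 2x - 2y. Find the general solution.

Coefficient matrix A = [[0, -1], [2, -2]].
Characteristic polynomial det(A - λI) = λ^2 + 2λ + 2 = 0.
Eigenvalues λ = -1 ± i (complex conjugate pair).
For λ=-1+i: an eigenvector is (0,1) - i(-1,-1) = (0 + i, 1 + i).
A real fundamental pair from Re and Im of e^((-1+i)t)v: X_1 = e^(-t)(cos(t)·(0,1) + sin(t)·(-1,-1)), X_2 = e^(-t)(sin(t)·(0,1) - cos(t)·(-1,-1)).
General solution: K_1X_1 + K_2X_2.

x(t) = -K_1e^(-t)sin(t) + K_2e^(-t)cos(t), y(t) = -K_1e^(-t)sin(t) + K_1e^(-t)cos(t) + K_2e^(-t)sin(t) + K_2e^(-t)cos(t)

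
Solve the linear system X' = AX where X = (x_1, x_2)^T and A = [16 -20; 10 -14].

x_1(t) = K_1e^(-4t) + 2K_2e^(6t), x_2(t) = K_1e^(-4t) + K_2e^(6t)

Coefficient matrix A = [[16, -20], [10, -14]].
Characteristic polynomial det(A - λI) = λ^2 - 2λ - 24 = 0.
Eigenvalues λ = -4, 6.
For λ=-4: (A-λI) row 1 is [20, -20], so an eigenvector is (1, 1).
For λ=6: (A-λI) row 1 is [10, -20], so an eigenvector is (2, 1).
General solution: K_1e^(-4t)(1,1) + K_2e^(6t)(2,1).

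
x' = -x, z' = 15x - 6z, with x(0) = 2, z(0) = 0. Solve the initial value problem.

Coefficient matrix A = [[-1, 0], [15, -6]].
Characteristic polynomial det(A - λI) = λ^2 + 7λ + 6 = 0.
Eigenvalues λ = -6, -1.
For λ=-6: (A-λI) row 1 is [5, 0], so an eigenvector is (0, 1).
For λ=-1: (A-λI) row 2 is [15, -5], so an eigenvector is (-1, -3).
General solution: c_1e^(-6t)(0,1) + c_2e^(-t)(-1,-3).
Applying x(0)=2, z(0)=0 gives c_1=-6, c_2=-2.

x(t) = 2e^(-t), z(t) = 6e^(-t) - 6e^(-6t)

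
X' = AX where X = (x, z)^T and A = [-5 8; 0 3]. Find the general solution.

Coefficient matrix A = [[-5, 8], [0, 3]].
Characteristic polynomial det(A - λI) = λ^2 + 2λ - 15 = 0.
Eigenvalues λ = 3, -5.
For λ=3: (A-λI) row 1 is [-8, 8], so an eigenvector is (1, 1).
For λ=-5: (A-λI) row 1 is [0, 8], so an eigenvector is (-1, 0).
General solution: c_1e^(3t)(1,1) + c_2e^(-5t)(-1,0).

x(t) = c_1e^(3t) - c_2e^(-5t), z(t) = c_1e^(3t)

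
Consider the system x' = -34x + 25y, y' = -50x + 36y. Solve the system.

Coefficient matrix A = [[-34, 25], [-50, 36]].
Characteristic polynomial det(A - λI) = λ^2 - 2λ + 26 = 0.
Eigenvalues λ = 1 ± 5i (complex conjugate pair).
For λ=1+5i: an eigenvector is (2,3) - i(1,1) = (2 - i, 3 - i).
A real fundamental pair from Re and Im of e^((1+5i)t)v: X_1 = e^(t)(cos(5t)·(2,3) + sin(5t)·(1,1)), X_2 = e^(t)(sin(5t)·(2,3) - cos(5t)·(1,1)).
General solution: c_1X_1 + c_2X_2.

x(t) = c_1e^(t)sin(5t) + 2c_1e^(t)cos(5t) + 2c_2e^(t)sin(5t) - c_2e^(t)cos(5t), y(t) = c_1e^(t)sin(5t) + 3c_1e^(t)cos(5t) + 3c_2e^(t)sin(5t) - c_2e^(t)cos(5t)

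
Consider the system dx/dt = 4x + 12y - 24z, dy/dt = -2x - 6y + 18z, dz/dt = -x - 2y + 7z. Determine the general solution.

Coefficient matrix A = [[4, 12, -24], [-2, -6, 18], [-1, -2, 7]].
det(A - λI) = 0 gives eigenvalues λ = 4, -2, 3.
For λ=4: eigenvector (1,-2,-1).
For λ=-2: eigenvector (-2,1,0).
For λ=3: eigenvector (0,2,1).
General solution: c_1e^(4t)(1,-2,-1) + c_2e^(-2t)(-2,1,0) + c_3e^(3t)(0,2,1).

x(t) = c_1e^(4t) - 2c_2e^(-2t), y(t) = -2c_1e^(4t) + c_2e^(-2t) + 2c_3e^(3t), z(t) = -c_1e^(4t) + c_3e^(3t)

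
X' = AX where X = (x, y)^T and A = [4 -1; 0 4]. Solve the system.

Coefficient matrix A = [[4, -1], [0, 4]].
Characteristic polynomial det(A - λI) = λ^2 - 8λ + 16 = 0.
Single eigenvalue λ = 4 with algebraic multiplicity 2.
Eigenvector v = (1,0); generalized eigenvector w with (A-λI)w=v is (3,-1).
General solution: e^(4t)[K_1·v + K_2·(t·v + w)].

x(t) = K_1e^(4t) + K_2te^(4t) + 3K_2e^(4t), y(t) = -K_2e^(4t)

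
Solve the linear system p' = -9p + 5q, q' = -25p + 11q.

Coefficient matrix A = [[-9, 5], [-25, 11]].
Characteristic polynomial det(A - λI) = λ^2 - 2λ + 26 = 0.
Eigenvalues λ = 1 ± 5i (complex conjugate pair).
For λ=1+5i: an eigenvector is (-1,-2) - i(0,1) = (-1, -2 - i).
A real fundamental pair from Re and Im of e^((1+5i)t)v: X_1 = e^(t)(cos(5t)·(-1,-2) + sin(5t)·(0,1)), X_2 = e^(t)(sin(5t)·(-1,-2) - cos(5t)·(0,1)).
General solution: C_1X_1 + C_2X_2.

p(t) = -C_1e^(t)cos(5t) - C_2e^(t)sin(5t), q(t) = C_1e^(t)sin(5t) - 2C_1e^(t)cos(5t) - 2C_2e^(t)sin(5t) - C_2e^(t)cos(5t)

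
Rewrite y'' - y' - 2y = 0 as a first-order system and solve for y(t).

Let x_1 = y, x_2 = y'. Then x_1' = x_2 and x_2' = 2x_1 + x_2.
A = [[0,1],[2,1]]; det(A-λI) = λ^2 - λ - 2.
Eigenvalues λ = -1, 2 with eigenvectors (1,-1), (1,2).

y(t) = C_1e^(-t) + C_2e^(2t)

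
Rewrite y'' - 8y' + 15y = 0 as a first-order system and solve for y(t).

Let x_1 = y, x_2 = y'. Then x_1' = x_2 and x_2' = -15x_1 + 8x_2.
A = [[0,1],[-15,8]]; det(A-λI) = λ^2 - 8λ + 15.
Eigenvalues λ = 5, 3 with eigenvectors (1,5), (1,3).

y(t) = c_1e^(5t) + c_2e^(3t)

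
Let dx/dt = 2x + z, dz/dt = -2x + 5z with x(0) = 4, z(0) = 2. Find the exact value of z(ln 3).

-162

A = [[2,1],[-2,5]]; eigenvalues λ = 3, 4.
Eigenvectors: (-1,-1) for λ=3, (-1,-2) for λ=4.
From the initial condition, c_1 = -6, c_2 = 2.
z(ln 3) = (-6)(3^3)(-1) + (2)(3^4)(-2) = -162.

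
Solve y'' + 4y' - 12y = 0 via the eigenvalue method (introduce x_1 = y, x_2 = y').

y(t) = C_1e^(2t) + C_2e^(-6t)

Let x_1 = y, x_2 = y'. Then x_1' = x_2 and x_2' = 12x_1 - 4x_2.
A = [[0,1],[12,-4]]; det(A-λI) = λ^2 + 4λ - 12.
Eigenvalues λ = 2, -6 with eigenvectors (1,2), (1,-6).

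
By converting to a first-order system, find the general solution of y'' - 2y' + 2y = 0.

Let x_1 = y, x_2 = y'. Then x_1' = x_2 and x_2' = -2x_1 + 2x_2.
A = [[0,1],[-2,2]]; det(A-λI) = λ^2 - 2λ + 2.
Eigenvalues λ = 1 ± i.

y(t) = c_1e^(t)cos(t) + c_2e^(t)sin(t)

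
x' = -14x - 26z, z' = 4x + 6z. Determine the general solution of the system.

x(t) = -3C_1e^(-4t)sin(2t) - 2C_1e^(-4t)cos(2t) - 2C_2e^(-4t)sin(2t) + 3C_2e^(-4t)cos(2t), z(t) = C_1e^(-4t)sin(2t) + C_1e^(-4t)cos(2t) + C_2e^(-4t)sin(2t) - C_2e^(-4t)cos(2t)

Coefficient matrix A = [[-14, -26], [4, 6]].
Characteristic polynomial det(A - λI) = λ^2 + 8λ + 20 = 0.
Eigenvalues λ = -4 ± 2i (complex conjugate pair).
For λ=-4+2i: an eigenvector is (-2,1) - i(-3,1) = (-2 + 3i, 1 - i).
A real fundamental pair from Re and Im of e^((-4+2i)t)v: X_1 = e^(-4t)(cos(2t)·(-2,1) + sin(2t)·(-3,1)), X_2 = e^(-4t)(sin(2t)·(-2,1) - cos(2t)·(-3,1)).
General solution: C_1X_1 + C_2X_2.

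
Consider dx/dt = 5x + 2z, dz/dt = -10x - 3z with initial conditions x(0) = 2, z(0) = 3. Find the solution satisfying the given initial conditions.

Coefficient matrix A = [[5, 2], [-10, -3]].
Characteristic polynomial det(A - λI) = λ^2 - 2λ + 5 = 0.
Eigenvalues λ = 1 ± 2i (complex conjugate pair).
For λ=1+2i: an eigenvector is (0,1) - i(1,-2) = (0 - i, 1 + 2i).
A real fundamental pair from Re and Im of e^((1+2i)t)v: X_1 = e^(t)(cos(2t)·(0,1) + sin(2t)·(1,-2)), X_2 = e^(t)(sin(2t)·(0,1) - cos(2t)·(1,-2)).
General solution: C_1X_1 + C_2X_2.
Applying x(0)=2, z(0)=3 gives C_1=7, C_2=-2.

x(t) = 7e^(t)sin(2t) + 2e^(t)cos(2t), z(t) = -16e^(t)sin(2t) + 3e^(t)cos(2t)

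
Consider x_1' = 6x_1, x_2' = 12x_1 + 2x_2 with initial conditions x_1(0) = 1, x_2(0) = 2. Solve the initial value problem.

x_1(t) = e^(6t), x_2(t) = 3e^(6t) - e^(2t)

Coefficient matrix A = [[6, 0], [12, 2]].
Characteristic polynomial det(A - λI) = λ^2 - 8λ + 12 = 0.
Eigenvalues λ = 2, 6.
For λ=2: (A-λI) row 1 is [4, 0], so an eigenvector is (0, 1).
For λ=6: (A-λI) row 2 is [12, -4], so an eigenvector is (-1, -3).
General solution: K_1e^(2t)(0,1) + K_2e^(6t)(-1,-3).
Applying x_1(0)=1, x_2(0)=2 gives K_1=-1, K_2=-1.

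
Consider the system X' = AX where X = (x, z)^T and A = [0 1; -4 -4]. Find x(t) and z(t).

Coefficient matrix A = [[0, 1], [-4, -4]].
Characteristic polynomial det(A - λI) = λ^2 + 4λ + 4 = 0.
Single eigenvalue λ = -2 with algebraic multiplicity 2.
Eigenvector v = (-1,2); generalized eigenvector w with (A-λI)w=v is (-2,3).
General solution: e^(-2t)[c_1·v + c_2·(t·v + w)].

x(t) = -c_1e^(-2t) - c_2te^(-2t) - 2c_2e^(-2t), z(t) = 2c_1e^(-2t) + 2c_2te^(-2t) + 3c_2e^(-2t)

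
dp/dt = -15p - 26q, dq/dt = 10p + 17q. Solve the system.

p(t) = -3C_1e^(t)sin(2t) + 2C_1e^(t)cos(2t) + 2C_2e^(t)sin(2t) + 3C_2e^(t)cos(2t), q(t) = 2C_1e^(t)sin(2t) - C_1e^(t)cos(2t) - C_2e^(t)sin(2t) - 2C_2e^(t)cos(2t)

Coefficient matrix A = [[-15, -26], [10, 17]].
Characteristic polynomial det(A - λI) = λ^2 - 2λ + 5 = 0.
Eigenvalues λ = 1 ± 2i (complex conjugate pair).
For λ=1+2i: an eigenvector is (2,-1) - i(-3,2) = (2 + 3i, -1 - 2i).
A real fundamental pair from Re and Im of e^((1+2i)t)v: X_1 = e^(t)(cos(2t)·(2,-1) + sin(2t)·(-3,2)), X_2 = e^(t)(sin(2t)·(2,-1) - cos(2t)·(-3,2)).
General solution: C_1X_1 + C_2X_2.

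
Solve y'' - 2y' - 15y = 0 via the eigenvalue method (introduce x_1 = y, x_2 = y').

Let x_1 = y, x_2 = y'. Then x_1' = x_2 and x_2' = 15x_1 + 2x_2.
A = [[0,1],[15,2]]; det(A-λI) = λ^2 - 2λ - 15.
Eigenvalues λ = 5, -3 with eigenvectors (1,5), (1,-3).

y(t) = c_1e^(5t) + c_2e^(-3t)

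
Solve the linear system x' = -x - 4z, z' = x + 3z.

Coefficient matrix A = [[-1, -4], [1, 3]].
Characteristic polynomial det(A - λI) = λ^2 - 2λ + 1 = 0.
Single eigenvalue λ = 1 with algebraic multiplicity 2.
Eigenvector v = (2,-1); generalized eigenvector w with (A-λI)w=v is (3,-2).
General solution: e^(t)[c_1·v + c_2·(t·v + w)].

x(t) = 2c_1e^(t) + 2c_2te^(t) + 3c_2e^(t), z(t) = -c_1e^(t) - c_2te^(t) - 2c_2e^(t)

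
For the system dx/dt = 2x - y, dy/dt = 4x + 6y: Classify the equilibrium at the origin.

unstable improper node

A = [[2,-1],[4,6]]; det(A-λI) = λ^2 - 8λ + 16.
repeated λ = 4 with a single eigenvector.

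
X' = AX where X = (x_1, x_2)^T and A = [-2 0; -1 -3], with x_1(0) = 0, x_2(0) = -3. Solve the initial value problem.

Coefficient matrix A = [[-2, 0], [-1, -3]].
Characteristic polynomial det(A - λI) = λ^2 + 5λ + 6 = 0.
Eigenvalues λ = -2, -3.
For λ=-2: (A-λI) row 2 is [-1, -1], so an eigenvector is (1, -1).
For λ=-3: (A-λI) row 1 is [1, 0], so an eigenvector is (0, -1).
General solution: C_1e^(-2t)(1,-1) + C_2e^(-3t)(0,-1).
Applying x_1(0)=0, x_2(0)=-3 gives C_1=0, C_2=3.

x_1(t) = 0, x_2(t) = -3e^(-3t)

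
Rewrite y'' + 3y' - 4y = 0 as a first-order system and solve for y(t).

y(t) = K_1e^(t) + K_2e^(-4t)

Let x_1 = y, x_2 = y'. Then x_1' = x_2 and x_2' = 4x_1 - 3x_2.
A = [[0,1],[4,-3]]; det(A-λI) = λ^2 + 3λ - 4.
Eigenvalues λ = 1, -4 with eigenvectors (1,1), (1,-4).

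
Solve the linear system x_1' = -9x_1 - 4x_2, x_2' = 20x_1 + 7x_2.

x_1(t) = -K_1e^(-t)sin(4t) + K_2e^(-t)cos(4t), x_2(t) = 2K_1e^(-t)sin(4t) + K_1e^(-t)cos(4t) + K_2e^(-t)sin(4t) - 2K_2e^(-t)cos(4t)

Coefficient matrix A = [[-9, -4], [20, 7]].
Characteristic polynomial det(A - λI) = λ^2 + 2λ + 17 = 0.
Eigenvalues λ = -1 ± 4i (complex conjugate pair).
For λ=-1+4i: an eigenvector is (0,1) - i(-1,2) = (0 + i, 1 - 2i).
A real fundamental pair from Re and Im of e^((-1+4i)t)v: X_1 = e^(-t)(cos(4t)·(0,1) + sin(4t)·(-1,2)), X_2 = e^(-t)(sin(4t)·(0,1) - cos(4t)·(-1,2)).
General solution: K_1X_1 + K_2X_2.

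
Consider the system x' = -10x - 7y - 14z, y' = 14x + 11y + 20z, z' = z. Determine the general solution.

x(t) = C_1e^(-3t) - C_2e^(4t), y(t) = -C_1e^(-3t) + 2C_2e^(4t) - 2C_3e^(t), z(t) = C_3e^(t)

Coefficient matrix A = [[-10, -7, -14], [14, 11, 20], [0, 0, 1]].
det(A - λI) = 0 gives eigenvalues λ = -3, 4, 1.
For λ=-3: eigenvector (1,-1,0).
For λ=4: eigenvector (-1,2,0).
For λ=1: eigenvector (0,-2,1).
General solution: C_1e^(-3t)(1,-1,0) + C_2e^(4t)(-1,2,0) + C_3e^(t)(0,-2,1).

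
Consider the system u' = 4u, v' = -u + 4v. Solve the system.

u(t) = -K_2e^(4t), v(t) = K_1e^(4t) + K_2te^(4t) - 2K_2e^(4t)

Coefficient matrix A = [[4, 0], [-1, 4]].
Characteristic polynomial det(A - λI) = λ^2 - 8λ + 16 = 0.
Single eigenvalue λ = 4 with algebraic multiplicity 2.
Eigenvector v = (0,1); generalized eigenvector w with (A-λI)w=v is (-1,-2).
General solution: e^(4t)[K_1·v + K_2·(t·v + w)].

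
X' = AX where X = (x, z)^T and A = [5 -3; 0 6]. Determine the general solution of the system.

x(t) = -c_1e^(5t) + 3c_2e^(6t), z(t) = -c_2e^(6t)

Coefficient matrix A = [[5, -3], [0, 6]].
Characteristic polynomial det(A - λI) = λ^2 - 11λ + 30 = 0.
Eigenvalues λ = 5, 6.
For λ=5: (A-λI) row 1 is [0, -3], so an eigenvector is (-1, 0).
For λ=6: (A-λI) row 1 is [-1, -3], so an eigenvector is (3, -1).
General solution: c_1e^(5t)(-1,0) + c_2e^(6t)(3,-1).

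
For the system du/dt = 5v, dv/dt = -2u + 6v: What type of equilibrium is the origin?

unstable spiral

A = [[0,5],[-2,6]]; det(A-λI) = λ^2 - 6λ + 10.
λ = 3 ± i: positive real part.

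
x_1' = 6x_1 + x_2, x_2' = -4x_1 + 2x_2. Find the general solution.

x_1(t) = C_1e^(4t) + C_2te^(4t) + C_2e^(4t), x_2(t) = -2C_1e^(4t) - 2C_2te^(4t) - C_2e^(4t)

Coefficient matrix A = [[6, 1], [-4, 2]].
Characteristic polynomial det(A - λI) = λ^2 - 8λ + 16 = 0.
Single eigenvalue λ = 4 with algebraic multiplicity 2.
Eigenvector v = (1,-2); generalized eigenvector w with (A-λI)w=v is (1,-1).
General solution: e^(4t)[C_1·v + C_2·(t·v + w)].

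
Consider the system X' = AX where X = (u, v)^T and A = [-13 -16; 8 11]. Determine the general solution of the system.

u(t) = -2c_1e^(-5t) + c_2e^(3t), v(t) = c_1e^(-5t) - c_2e^(3t)

Coefficient matrix A = [[-13, -16], [8, 11]].
Characteristic polynomial det(A - λI) = λ^2 + 2λ - 15 = 0.
Eigenvalues λ = -5, 3.
For λ=-5: (A-λI) row 1 is [-8, -16], so an eigenvector is (-2, 1).
For λ=3: (A-λI) row 1 is [-16, -16], so an eigenvector is (1, -1).
General solution: c_1e^(-5t)(-2,1) + c_2e^(3t)(1,-1).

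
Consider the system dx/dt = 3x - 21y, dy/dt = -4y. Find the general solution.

Coefficient matrix A = [[3, -21], [0, -4]].
Characteristic polynomial det(A - λI) = λ^2 + λ - 12 = 0.
Eigenvalues λ = -4, 3.
For λ=-4: (A-λI) row 1 is [7, -21], so an eigenvector is (3, 1).
For λ=3: (A-λI) row 1 is [0, -21], so an eigenvector is (1, 0).
General solution: c_1e^(-4t)(3,1) + c_2e^(3t)(1,0).

x(t) = 3c_1e^(-4t) + c_2e^(3t), y(t) = c_1e^(-4t)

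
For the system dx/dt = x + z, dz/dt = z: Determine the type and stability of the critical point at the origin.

unstable improper node

A = [[1,1],[0,1]]; det(A-λI) = λ^2 - 2λ + 1.
repeated λ = 1 with a single eigenvector.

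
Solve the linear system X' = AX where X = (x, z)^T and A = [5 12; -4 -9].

Coefficient matrix A = [[5, 12], [-4, -9]].
Characteristic polynomial det(A - λI) = λ^2 + 4λ + 3 = 0.
Eigenvalues λ = -3, -1.
For λ=-3: (A-λI) row 1 is [8, 12], so an eigenvector is (3, -2).
For λ=-1: (A-λI) row 1 is [6, 12], so an eigenvector is (-2, 1).
General solution: C_1e^(-3t)(3,-2) + C_2e^(-t)(-2,1).

x(t) = 3C_1e^(-3t) - 2C_2e^(-t), z(t) = -2C_1e^(-3t) + C_2e^(-t)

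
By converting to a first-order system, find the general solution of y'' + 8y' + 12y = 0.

Let x_1 = y, x_2 = y'. Then x_1' = x_2 and x_2' = -12x_1 - 8x_2.
A = [[0,1],[-12,-8]]; det(A-λI) = λ^2 + 8λ + 12.
Eigenvalues λ = -2, -6 with eigenvectors (1,-2), (1,-6).

y(t) = C_1e^(-2t) + C_2e^(-6t)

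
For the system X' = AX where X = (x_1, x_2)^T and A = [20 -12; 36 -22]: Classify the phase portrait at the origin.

A = [[20,-12],[36,-22]]; det(A-λI) = λ^2 + 2λ - 8.
λ = 2, -4: opposite signs.

saddle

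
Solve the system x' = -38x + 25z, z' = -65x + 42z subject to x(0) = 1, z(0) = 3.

Coefficient matrix A = [[-38, 25], [-65, 42]].
Characteristic polynomial det(A - λI) = λ^2 - 4λ + 29 = 0.
Eigenvalues λ = 2 ± 5i (complex conjugate pair).
For λ=2+5i: an eigenvector is (-2,-3) - i(1,2) = (-2 - i, -3 - 2i).
A real fundamental pair from Re and Im of e^((2+5i)t)v: X_1 = e^(2t)(cos(5t)·(-2,-3) + sin(5t)·(1,2)), X_2 = e^(2t)(sin(5t)·(-2,-3) - cos(5t)·(1,2)).
General solution: c_1X_1 + c_2X_2.
Applying x(0)=1, z(0)=3 gives c_1=1, c_2=-3.

x(t) = 7e^(2t)sin(5t) + e^(2t)cos(5t), z(t) = 11e^(2t)sin(5t) + 3e^(2t)cos(5t)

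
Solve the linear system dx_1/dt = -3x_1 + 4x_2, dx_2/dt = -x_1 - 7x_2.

x_1(t) = 2K_1e^(-5t) + 2K_2te^(-5t) - 3K_2e^(-5t), x_2(t) = -K_1e^(-5t) - K_2te^(-5t) + 2K_2e^(-5t)

Coefficient matrix A = [[-3, 4], [-1, -7]].
Characteristic polynomial det(A - λI) = λ^2 + 10λ + 25 = 0.
Single eigenvalue λ = -5 with algebraic multiplicity 2.
Eigenvector v = (2,-1); generalized eigenvector w with (A-λI)w=v is (-3,2).
General solution: e^(-5t)[K_1·v + K_2·(t·v + w)].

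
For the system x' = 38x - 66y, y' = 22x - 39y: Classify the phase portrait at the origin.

A = [[38,-66],[22,-39]]; det(A-λI) = λ^2 + λ - 30.
λ = 5, -6: opposite signs.

saddle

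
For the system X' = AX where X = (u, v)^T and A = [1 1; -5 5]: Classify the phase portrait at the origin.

unstable spiral

A = [[1,1],[-5,5]]; det(A-λI) = λ^2 - 6λ + 10.
λ = 3 ± i: positive real part.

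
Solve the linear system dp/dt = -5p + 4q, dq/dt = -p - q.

Coefficient matrix A = [[-5, 4], [-1, -1]].
Characteristic polynomial det(A - λI) = λ^2 + 6λ + 9 = 0.
Single eigenvalue λ = -3 with algebraic multiplicity 2.
Eigenvector v = (2,1); generalized eigenvector w with (A-λI)w=v is (-3,-1).
General solution: e^(-3t)[C_1·v + C_2·(t·v + w)].

p(t) = 2C_1e^(-3t) + 2C_2te^(-3t) - 3C_2e^(-3t), q(t) = C_1e^(-3t) + C_2te^(-3t) - C_2e^(-3t)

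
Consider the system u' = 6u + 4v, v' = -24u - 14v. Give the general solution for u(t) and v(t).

u(t) = K_1e^(-2t) + K_2e^(-6t), v(t) = -2K_1e^(-2t) - 3K_2e^(-6t)

Coefficient matrix A = [[6, 4], [-24, -14]].
Characteristic polynomial det(A - λI) = λ^2 + 8λ + 12 = 0.
Eigenvalues λ = -2, -6.
For λ=-2: (A-λI) row 1 is [8, 4], so an eigenvector is (1, -2).
For λ=-6: (A-λI) row 1 is [12, 4], so an eigenvector is (1, -3).
General solution: K_1e^(-2t)(1,-2) + K_2e^(-6t)(1,-3).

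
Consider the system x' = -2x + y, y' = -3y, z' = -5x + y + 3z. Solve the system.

Coefficient matrix A = [[-2, 1, 0], [0, -3, 0], [-5, 1, 3]].
det(A - λI) = 0 gives eigenvalues λ = -2, -3, 3.
For λ=-2: eigenvector (1,0,1).
For λ=-3: eigenvector (-1,1,-1).
For λ=3: eigenvector (0,0,1).
General solution: c_1e^(-2t)(1,0,1) + c_2e^(-3t)(-1,1,-1) + c_3e^(3t)(0,0,1).

x(t) = c_1e^(-2t) - c_2e^(-3t), y(t) = c_2e^(-3t), z(t) = c_1e^(-2t) - c_2e^(-3t) + c_3e^(3t)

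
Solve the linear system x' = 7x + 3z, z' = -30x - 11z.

Coefficient matrix A = [[7, 3], [-30, -11]].
Characteristic polynomial det(A - λI) = λ^2 + 4λ + 13 = 0.
Eigenvalues λ = -2 ± 3i (complex conjugate pair).
For λ=-2+3i: an eigenvector is (0,1) - i(1,-3) = (0 - i, 1 + 3i).
A real fundamental pair from Re and Im of e^((-2+3i)t)v: X_1 = e^(-2t)(cos(3t)·(0,1) + sin(3t)·(1,-3)), X_2 = e^(-2t)(sin(3t)·(0,1) - cos(3t)·(1,-3)).
General solution: K_1X_1 + K_2X_2.

x(t) = K_1e^(-2t)sin(3t) - K_2e^(-2t)cos(3t), z(t) = -3K_1e^(-2t)sin(3t) + K_1e^(-2t)cos(3t) + K_2e^(-2t)sin(3t) + 3K_2e^(-2t)cos(3t)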